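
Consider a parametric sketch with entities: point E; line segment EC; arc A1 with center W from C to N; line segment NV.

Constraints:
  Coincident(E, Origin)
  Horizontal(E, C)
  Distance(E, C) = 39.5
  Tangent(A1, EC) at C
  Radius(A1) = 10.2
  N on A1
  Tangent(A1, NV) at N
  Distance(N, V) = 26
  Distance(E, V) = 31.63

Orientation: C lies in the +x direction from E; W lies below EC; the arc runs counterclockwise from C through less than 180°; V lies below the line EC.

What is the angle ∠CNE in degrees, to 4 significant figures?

142.5°

Checks: |WN| = 10.20 ✓; ∠(WN, NV) = 90.00° ✓; |NV| = 26.00 ✓; |EV| = 31.63 ✓.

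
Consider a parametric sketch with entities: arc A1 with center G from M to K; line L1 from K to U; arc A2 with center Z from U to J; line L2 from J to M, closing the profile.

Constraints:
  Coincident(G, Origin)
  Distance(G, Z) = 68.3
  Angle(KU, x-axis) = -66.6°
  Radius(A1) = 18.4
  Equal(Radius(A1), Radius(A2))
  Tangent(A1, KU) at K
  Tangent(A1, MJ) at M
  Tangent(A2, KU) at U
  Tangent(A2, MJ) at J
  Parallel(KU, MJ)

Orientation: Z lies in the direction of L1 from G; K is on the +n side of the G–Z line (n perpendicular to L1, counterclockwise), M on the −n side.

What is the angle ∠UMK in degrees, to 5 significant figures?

61.684°

The slot axis is L1's direction at -66.6°, so u = (cos -66.6°, sin -66.6°) = (0.39715, -0.91775) and n = (−sin -66.6°, cos -66.6°) = (0.91775, 0.39715). G is at the origin and Z lies 68.3 along u from G, so Z = 68.3·u = (27.125, -62.683). Tangency of A1 to both parallel lines with radius 18.4 puts K and M at G ± 18.4·n: K = (16.887, 7.3075), M = (-16.887, -7.3075). Equal radii place U and J the same way about Z: U = Z + 18.4·n = (44.012, -55.375), J = Z − 18.4·n = (10.239, -69.990). Then cos ∠UMK = MU·MK / (|MU||MK|), giving 61.684°.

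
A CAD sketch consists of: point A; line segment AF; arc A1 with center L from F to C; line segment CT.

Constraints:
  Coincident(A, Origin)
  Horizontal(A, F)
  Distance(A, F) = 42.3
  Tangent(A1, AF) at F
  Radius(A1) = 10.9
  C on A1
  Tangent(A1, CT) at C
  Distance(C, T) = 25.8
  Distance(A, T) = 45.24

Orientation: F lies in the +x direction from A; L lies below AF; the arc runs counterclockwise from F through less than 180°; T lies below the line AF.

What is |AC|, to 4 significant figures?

32.91

Checks: A = (0.00, 0.00) ✓; ∠(LF, FA) = 90.00° ✓; |LC| = 10.90 ✓; ∠(LC, CT) = 90.00° ✓; |CT| = 25.80 ✓; |AT| = 45.24 ✓.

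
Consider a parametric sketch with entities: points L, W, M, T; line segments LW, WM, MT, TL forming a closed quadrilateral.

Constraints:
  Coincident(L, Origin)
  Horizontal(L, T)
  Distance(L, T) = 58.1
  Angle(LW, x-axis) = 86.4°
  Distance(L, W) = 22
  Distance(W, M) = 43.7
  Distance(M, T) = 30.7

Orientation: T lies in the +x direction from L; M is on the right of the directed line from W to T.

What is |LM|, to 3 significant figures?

31.7

Checks: |WM| = 43.70 ✓; |MT| = 30.70 ✓.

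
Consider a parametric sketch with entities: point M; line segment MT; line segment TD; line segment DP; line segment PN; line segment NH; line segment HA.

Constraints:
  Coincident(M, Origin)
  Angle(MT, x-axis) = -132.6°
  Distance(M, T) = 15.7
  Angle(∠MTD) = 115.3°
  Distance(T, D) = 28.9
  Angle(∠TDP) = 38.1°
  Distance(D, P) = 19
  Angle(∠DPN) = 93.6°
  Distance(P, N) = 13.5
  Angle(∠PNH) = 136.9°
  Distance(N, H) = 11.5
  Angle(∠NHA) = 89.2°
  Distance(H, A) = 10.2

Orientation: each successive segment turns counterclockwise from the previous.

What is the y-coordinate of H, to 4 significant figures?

-20.13

∠DPN = 93.6° gives PN at 160.4° from the x-axis; with |PN| = 13.5, N = (-7.235, -15.54). ∠PNH = 136.9° gives NH at -156.5° from the x-axis; with |NH| = 11.5, H = (-17.78, -20.13). So H.y = -20.13.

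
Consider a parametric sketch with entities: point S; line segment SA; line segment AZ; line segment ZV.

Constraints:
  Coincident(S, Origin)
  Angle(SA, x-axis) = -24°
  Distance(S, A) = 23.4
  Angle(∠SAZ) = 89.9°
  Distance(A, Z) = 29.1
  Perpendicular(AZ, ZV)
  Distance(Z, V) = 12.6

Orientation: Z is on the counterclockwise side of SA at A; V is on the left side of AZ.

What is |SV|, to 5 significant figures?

31.001

S is at the origin; SA runs at -24.0° with length 23.4, so A = 23.4·(cos -24.0°, sin -24.0°) = (21.377, -9.5176). ∠SAZ = 89.9°, so AZ runs at -24.0° + (180° − 89.9°) = 66.100° from the x-axis; with |AZ| = 29.1, Z = A + 29.1·(cos 66.100°, sin 66.100°) = (33.167, 17.087). The perpendicularity gives ZV at right angles to AZ; with |ZV| = 12.6 on the left of AZ, V = Z + 12.6·(-0.91425, 0.40514) = (21.647, 22.192). Then |SV| = |V − S| = 31.001.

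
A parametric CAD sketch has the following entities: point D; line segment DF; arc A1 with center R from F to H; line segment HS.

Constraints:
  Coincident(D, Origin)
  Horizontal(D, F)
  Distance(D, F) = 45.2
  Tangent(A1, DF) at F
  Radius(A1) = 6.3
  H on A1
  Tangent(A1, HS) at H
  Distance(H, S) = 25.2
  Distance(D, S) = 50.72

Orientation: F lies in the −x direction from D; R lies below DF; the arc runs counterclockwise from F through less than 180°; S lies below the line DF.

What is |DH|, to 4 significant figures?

51.65

D is at the origin; DF is horizontal with |DF| = 45.2 and F on the −x side, so F = (-45.20, 0.000). A1 meets DF tangentially, so RF is at right angles to DF, so R = F + (0, -6.3) = (-45.20, -6.300). Since RH ⟂ HS (tangency), |RS| = √(6.3² + 25.2²) = 25.98 regardless of where H sits on A1. So S lies on both circle(D, 50.72) and circle(R, 25.98); the below-DF intersection is S = (-39.62, -31.67). H is the foot of the tangent from S: H = (-50.84, -9.106).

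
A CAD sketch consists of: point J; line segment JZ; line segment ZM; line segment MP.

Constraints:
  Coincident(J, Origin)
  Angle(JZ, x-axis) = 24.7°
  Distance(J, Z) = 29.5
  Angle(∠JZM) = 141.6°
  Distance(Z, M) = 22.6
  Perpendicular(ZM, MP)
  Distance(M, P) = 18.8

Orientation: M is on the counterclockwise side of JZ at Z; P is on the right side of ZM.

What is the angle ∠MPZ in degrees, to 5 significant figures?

50.244°

J is at the origin; JZ runs at 24.7° with length 29.5, so Z = 29.5·(cos 24.7°, sin 24.7°) = (26.801, 12.327). ∠JZM = 141.6°, so ZM runs at 24.7° + (180° − 141.6°) = 63.100° from the x-axis; with |ZM| = 22.6, M = Z + 22.6·(cos 63.100°, sin 63.100°) = (37.026, 32.482). ZM is perpendicular to MP; with |MP| = 18.8 on the right of ZM, P = M + 18.8·(0.89180, -0.45243) = (53.792, 23.976). Then cos ∠MPZ = PM·PZ / (|PM||PZ|), giving 50.244°.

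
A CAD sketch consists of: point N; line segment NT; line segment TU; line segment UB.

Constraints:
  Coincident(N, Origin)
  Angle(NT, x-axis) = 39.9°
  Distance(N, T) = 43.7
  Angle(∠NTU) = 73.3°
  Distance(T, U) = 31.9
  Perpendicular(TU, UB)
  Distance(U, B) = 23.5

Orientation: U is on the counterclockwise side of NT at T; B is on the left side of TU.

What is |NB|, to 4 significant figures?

26.67

N is at the origin; NT runs at 39.9° with length 43.7, so T = 43.7·(cos 39.9°, sin 39.9°) = (33.53, 28.03). ∠NTU = 73.3°, so TU runs at 39.9° + (180° − 73.3°) = 146.6° from the x-axis; with |TU| = 31.9, U = T + 31.9·(cos 146.6°, sin 146.6°) = (6.893, 45.59). TU is perpendicular to UB; with |UB| = 23.5 on the left of TU, B = U + 23.5·(-0.5505, -0.8348) = (-6.043, 25.97). Then |NB| = |B − N| = 26.67.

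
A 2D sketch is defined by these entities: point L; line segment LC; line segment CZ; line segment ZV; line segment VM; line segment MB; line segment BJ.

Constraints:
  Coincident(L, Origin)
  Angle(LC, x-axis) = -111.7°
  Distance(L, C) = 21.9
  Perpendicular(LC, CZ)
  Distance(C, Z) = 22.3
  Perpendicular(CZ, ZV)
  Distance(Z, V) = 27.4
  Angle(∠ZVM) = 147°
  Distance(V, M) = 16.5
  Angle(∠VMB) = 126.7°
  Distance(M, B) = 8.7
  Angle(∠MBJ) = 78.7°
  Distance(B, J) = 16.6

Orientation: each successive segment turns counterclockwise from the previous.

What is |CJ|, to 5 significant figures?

26.249

L is at the origin; LC runs at -111.7° with length 21.9, so C = (-8.0975, -20.348). LC is perpendicular to CZ, so CZ runs at -21.700°; with |CZ| = 22.3, Z = (12.622, -28.593). CZ ⟂ ZV, so ZV runs at 68.300°; with |ZV| = 27.4, V = (22.753, -3.1351). ∠ZVM = 147.0° gives VM at 101.30° from the x-axis; with |VM| = 16.5, M = (19.520, 13.045). ∠VMB = 126.7° gives MB at 154.60° from the x-axis; with |MB| = 8.7, B = (11.661, 16.777). ∠MBJ = 78.7° gives BJ at -104.10° from the x-axis; with |BJ| = 16.6, J = (7.6171, 0.67688). Then |CJ| = |J − C| = 26.249.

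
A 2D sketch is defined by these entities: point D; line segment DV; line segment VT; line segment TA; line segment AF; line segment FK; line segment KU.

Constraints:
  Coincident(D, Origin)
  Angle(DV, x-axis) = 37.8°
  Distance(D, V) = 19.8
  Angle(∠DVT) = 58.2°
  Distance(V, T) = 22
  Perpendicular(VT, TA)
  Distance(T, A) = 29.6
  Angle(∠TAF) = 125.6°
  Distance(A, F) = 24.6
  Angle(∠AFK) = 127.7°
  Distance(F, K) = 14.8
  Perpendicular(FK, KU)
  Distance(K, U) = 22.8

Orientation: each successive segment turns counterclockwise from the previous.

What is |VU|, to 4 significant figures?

18.70

D is at the origin; DV runs at 37.8° with length 19.8, so V = (15.65, 12.14). ∠DVT = 58.2° gives VT at 159.6° from the x-axis; with |VT| = 22.0, T = (-4.975, 19.80). VT ⟂ TA, so TA runs at -110.4°; with |TA| = 29.6, A = (-15.29, -7.939). ∠TAF = 125.6° gives AF at -56.00° from the x-axis; with |AF| = 24.6, F = (-1.537, -28.33). ∠AFK = 127.7° gives FK at -3.700° from the x-axis; with |FK| = 14.8, K = (13.23, -29.29). The perpendicularity gives KU at right angles to FK, so KU runs at 86.30°; with |KU| = 22.8, U = (14.70, -6.536). Then |VU| = |U − V| = 18.70.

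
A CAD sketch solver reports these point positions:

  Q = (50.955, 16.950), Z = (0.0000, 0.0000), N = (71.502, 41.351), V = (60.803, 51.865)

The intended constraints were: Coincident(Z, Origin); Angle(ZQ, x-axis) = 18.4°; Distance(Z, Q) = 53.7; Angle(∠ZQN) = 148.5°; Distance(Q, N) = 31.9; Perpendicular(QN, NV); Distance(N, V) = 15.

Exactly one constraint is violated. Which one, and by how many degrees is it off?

Perpendicular(QN, NV) — off by 4.40°.

Z = (0.00, 0.00) ✓; ZQ at 18.40° ✓; |ZQ| = 53.70 ✓; ∠ZQN = 148.5° ✓; |QN| = 31.90 ✓; ∠(QN, NV) = 85.60° ✗; |NV| = 15.00 ✓.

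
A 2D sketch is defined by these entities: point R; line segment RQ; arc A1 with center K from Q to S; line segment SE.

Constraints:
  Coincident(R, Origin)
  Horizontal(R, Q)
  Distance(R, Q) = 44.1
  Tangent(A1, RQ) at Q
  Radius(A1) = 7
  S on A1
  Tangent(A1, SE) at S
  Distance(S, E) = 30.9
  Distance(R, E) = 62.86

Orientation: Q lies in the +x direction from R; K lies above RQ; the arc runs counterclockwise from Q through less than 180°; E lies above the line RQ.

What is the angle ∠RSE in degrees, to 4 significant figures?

96.00°

R is at the origin; RQ is horizontal with |RQ| = 44.1 and Q on the +x side, so Q = (44.10, 0.000). Tangency of A1 to RQ means the radius KQ is perpendicular to RQ, so K = Q + (0, 7) = (44.10, 7.000). Since KS ⟂ SE (tangency), |KE| = √(7.0² + 30.9²) = 31.68 regardless of where S sits on A1. So E lies on both circle(R, 62.86) and circle(K, 31.68); the above-RQ intersection is E = (49.97, 38.13). S is the foot of the tangent from E: S = (51.10, 7.255).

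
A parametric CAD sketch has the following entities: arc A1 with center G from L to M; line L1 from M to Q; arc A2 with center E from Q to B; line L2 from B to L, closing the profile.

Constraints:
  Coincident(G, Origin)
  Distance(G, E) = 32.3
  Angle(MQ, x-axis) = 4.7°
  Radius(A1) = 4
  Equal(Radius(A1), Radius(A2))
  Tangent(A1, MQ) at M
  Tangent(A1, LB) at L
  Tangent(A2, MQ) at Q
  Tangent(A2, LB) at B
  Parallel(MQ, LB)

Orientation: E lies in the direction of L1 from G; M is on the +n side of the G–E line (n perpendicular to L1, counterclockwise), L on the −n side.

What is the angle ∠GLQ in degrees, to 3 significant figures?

76.1°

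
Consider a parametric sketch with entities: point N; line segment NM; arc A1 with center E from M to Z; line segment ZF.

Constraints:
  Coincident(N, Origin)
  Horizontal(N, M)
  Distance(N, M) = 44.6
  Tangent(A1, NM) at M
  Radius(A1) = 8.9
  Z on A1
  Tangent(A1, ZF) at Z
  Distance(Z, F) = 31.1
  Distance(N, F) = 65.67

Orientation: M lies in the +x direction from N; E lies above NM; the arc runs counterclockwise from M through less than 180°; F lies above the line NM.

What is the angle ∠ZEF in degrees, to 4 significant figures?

74.03°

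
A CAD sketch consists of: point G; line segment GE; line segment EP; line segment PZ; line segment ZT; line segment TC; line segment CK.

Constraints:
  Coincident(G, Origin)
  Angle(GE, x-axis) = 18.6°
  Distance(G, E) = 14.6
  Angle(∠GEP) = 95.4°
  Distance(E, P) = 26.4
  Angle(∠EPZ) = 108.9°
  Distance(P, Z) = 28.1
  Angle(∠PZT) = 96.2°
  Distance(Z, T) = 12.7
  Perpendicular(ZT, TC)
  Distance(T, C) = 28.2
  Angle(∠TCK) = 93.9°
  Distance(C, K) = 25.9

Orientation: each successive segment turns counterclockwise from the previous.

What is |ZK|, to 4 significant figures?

32.72

G is at the origin; GE runs at 18.6° with length 14.6, so E = (13.84, 4.657). ∠GEP = 95.4° gives EP at 103.2° from the x-axis; with |EP| = 26.4, P = (7.809, 30.36). ∠EPZ = 108.9° gives PZ at 174.3° from the x-axis; with |PZ| = 28.1, Z = (-20.15, 33.15). ∠PZT = 96.2° gives ZT at -101.9° from the x-axis; with |ZT| = 12.7, T = (-22.77, 20.72). The perpendicularity gives TC at right angles to ZT, so TC runs at -11.90°; with |TC| = 28.2, C = (4.823, 14.91). ∠TCK = 93.9° gives CK at 74.20° from the x-axis; with |CK| = 25.9, K = (11.88, 39.83). Then |ZK| = |K − Z| = 32.72.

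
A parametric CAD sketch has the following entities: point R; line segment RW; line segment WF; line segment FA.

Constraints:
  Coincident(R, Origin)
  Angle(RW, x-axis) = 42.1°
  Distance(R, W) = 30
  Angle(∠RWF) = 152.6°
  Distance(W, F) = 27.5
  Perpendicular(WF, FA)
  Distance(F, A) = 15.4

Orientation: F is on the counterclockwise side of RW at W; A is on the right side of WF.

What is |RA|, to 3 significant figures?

61.5

∠RWF = 152.6°, so WF runs at 42.1° + (180° − 152.6°) = 69.5° from the x-axis; with |WF| = 27.5, F = W + 27.5·(cos 69.5°, sin 69.5°) = (31.9, 45.9). The perpendicularity gives FA at right angles to WF; with |FA| = 15.4 on the right of WF, A = F + 15.4·(0.937, -0.350) = (46.3, 40.5). Then |RA| = |A − R| = 61.5.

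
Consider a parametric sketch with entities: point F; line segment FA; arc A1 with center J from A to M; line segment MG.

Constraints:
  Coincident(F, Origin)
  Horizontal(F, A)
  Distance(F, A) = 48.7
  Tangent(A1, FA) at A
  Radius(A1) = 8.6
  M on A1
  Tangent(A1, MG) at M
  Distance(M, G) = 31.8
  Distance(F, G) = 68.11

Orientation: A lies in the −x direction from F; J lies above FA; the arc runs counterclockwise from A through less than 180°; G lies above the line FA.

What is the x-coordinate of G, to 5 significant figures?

-54.346

Checks: |JM| = 8.600 ✓; ∠(JM, MG) = 90.00° ✓; |MG| = 31.80 ✓; |FG| = 68.11 ✓.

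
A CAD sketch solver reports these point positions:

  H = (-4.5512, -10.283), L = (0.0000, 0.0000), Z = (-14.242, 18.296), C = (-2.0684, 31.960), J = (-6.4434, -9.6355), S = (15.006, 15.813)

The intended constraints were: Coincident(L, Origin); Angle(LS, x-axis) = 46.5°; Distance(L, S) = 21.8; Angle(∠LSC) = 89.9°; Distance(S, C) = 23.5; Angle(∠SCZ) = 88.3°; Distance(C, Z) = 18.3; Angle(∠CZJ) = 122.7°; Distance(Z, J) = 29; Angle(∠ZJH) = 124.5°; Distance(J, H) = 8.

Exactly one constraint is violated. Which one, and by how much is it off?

Distance(J, H) = 8 — off by 6.00.

L = (0.00, 0.00) ✓; LS at 46.50° ✓; |LS| = 21.80 ✓; ∠LSC = 89.90° ✓; |SC| = 23.50 ✓; ∠SCZ = 88.30° ✓; |CZ| = 18.30 ✓; ∠CZJ = 122.7° ✓; |ZJ| = 29.00 ✓; ∠ZJH = 124.5° ✓; |JH| = 2.000 ✗.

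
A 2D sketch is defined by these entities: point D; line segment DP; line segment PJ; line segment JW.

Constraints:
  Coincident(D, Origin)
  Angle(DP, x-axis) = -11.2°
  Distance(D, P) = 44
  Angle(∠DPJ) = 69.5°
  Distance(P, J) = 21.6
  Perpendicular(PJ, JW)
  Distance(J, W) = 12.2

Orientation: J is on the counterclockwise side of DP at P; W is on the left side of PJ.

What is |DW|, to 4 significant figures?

29.67

∠DPJ = 69.5°, so PJ runs at -11.2° + (180° − 69.5°) = 99.30° from the x-axis; with |PJ| = 21.6, J = P + 21.6·(cos 99.30°, sin 99.30°) = (39.67, 12.77). PJ is perpendicular to JW; with |JW| = 12.2 on the left of PJ, W = J + 12.2·(-0.9869, -0.1616) = (27.63, 10.80). Then |DW| = |W − D| = 29.67.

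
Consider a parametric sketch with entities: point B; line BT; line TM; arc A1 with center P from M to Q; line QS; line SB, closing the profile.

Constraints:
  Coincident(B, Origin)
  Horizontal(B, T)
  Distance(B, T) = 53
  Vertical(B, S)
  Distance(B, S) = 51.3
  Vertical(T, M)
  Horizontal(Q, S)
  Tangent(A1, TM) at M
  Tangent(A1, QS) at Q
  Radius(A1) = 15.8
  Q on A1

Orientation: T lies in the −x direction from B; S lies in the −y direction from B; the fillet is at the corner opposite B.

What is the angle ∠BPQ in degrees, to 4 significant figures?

133.7°

B is at the origin; B and T share the same y with |BT| = 53.0 and T on the −x side, so T = (-53.00, 0.000). BS is vertical with |BS| = 51.3 and S on the −y side, so S = (0.000, -51.30). The virtual corner opposite B is at (-53.00, -51.30). A1 meets TM tangentially, so PM is at right angles to TM and A1 meets QS tangentially, so PQ is at right angles to QS, with radius 15.8, so the center P sits 15.8 in from both sides at P = (-37.20, -35.50). That places the tangent points at M = (-53.00, -35.50) on TM and Q = (-37.20, -51.30) on QS. Then cos ∠BPQ = PB·PQ / (|PB||PQ|), giving 133.7°.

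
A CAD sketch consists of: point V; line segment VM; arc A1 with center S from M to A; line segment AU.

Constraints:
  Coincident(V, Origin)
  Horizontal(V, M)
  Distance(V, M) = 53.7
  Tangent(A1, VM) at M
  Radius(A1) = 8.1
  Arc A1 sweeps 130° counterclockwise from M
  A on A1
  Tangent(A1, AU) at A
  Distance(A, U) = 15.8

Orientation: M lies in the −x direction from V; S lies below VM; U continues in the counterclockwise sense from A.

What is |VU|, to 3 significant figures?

55.9

On A1, M sits at bearing 90° from S; a 130° counterclockwise sweep puts A at bearing 220°, so A = S + 8.1·(cos 220°, sin 220°) = (-59.9, -13.3). A1 meets AU tangentially, so SA is at right angles to AU, so AU runs along (−sin 220°, cos 220°); with |AU| = 15.8, U = (-49.7, -25.4). Then |VU| = |U − V| = 55.9.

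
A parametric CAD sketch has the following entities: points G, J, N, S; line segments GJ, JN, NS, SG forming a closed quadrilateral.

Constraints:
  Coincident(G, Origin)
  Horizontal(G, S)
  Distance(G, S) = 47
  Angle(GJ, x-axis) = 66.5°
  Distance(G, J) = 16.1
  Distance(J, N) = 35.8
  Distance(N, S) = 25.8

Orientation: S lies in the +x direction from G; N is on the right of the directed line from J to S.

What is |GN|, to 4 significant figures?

30.18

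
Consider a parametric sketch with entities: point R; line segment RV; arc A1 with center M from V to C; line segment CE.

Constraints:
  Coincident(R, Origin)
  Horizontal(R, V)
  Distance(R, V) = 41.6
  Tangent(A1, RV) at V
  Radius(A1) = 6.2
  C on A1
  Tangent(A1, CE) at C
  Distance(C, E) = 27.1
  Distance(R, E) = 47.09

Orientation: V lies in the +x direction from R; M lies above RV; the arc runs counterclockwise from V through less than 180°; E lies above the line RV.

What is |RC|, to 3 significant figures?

47.9

Checks: R = (0.00, 0.00) ✓; |MC| = 6.200 ✓; ∠(MC, CE) = 90.00° ✓; |CE| = 27.10 ✓; |RE| = 47.09 ✓.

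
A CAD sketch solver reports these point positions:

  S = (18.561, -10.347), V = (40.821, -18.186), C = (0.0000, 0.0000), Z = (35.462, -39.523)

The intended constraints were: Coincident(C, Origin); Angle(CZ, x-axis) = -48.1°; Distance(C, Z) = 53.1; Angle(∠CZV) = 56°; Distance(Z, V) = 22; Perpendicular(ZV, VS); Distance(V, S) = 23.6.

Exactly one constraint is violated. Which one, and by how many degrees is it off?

Perpendicular(ZV, VS) — off by 5.30°.

C = (0.00, 0.00) ✓; CZ at -48.10° ✓; |CZ| = 53.10 ✓; ∠CZV = 56.00° ✓; |ZV| = 22.00 ✓; ∠(ZV, VS) = 84.70° ✗; |VS| = 23.60 ✓.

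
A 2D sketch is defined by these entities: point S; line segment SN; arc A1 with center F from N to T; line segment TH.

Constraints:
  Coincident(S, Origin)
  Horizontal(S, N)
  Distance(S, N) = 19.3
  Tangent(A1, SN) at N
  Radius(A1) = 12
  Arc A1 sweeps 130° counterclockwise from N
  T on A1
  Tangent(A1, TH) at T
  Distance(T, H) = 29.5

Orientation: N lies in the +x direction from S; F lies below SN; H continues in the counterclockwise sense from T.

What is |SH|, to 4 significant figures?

51.34

S is at the origin; S and N share the same y with |SN| = 19.3 and N on the +x side, so N = (19.30, 0.000). The tangent condition forces FN to be normal to SN, so F = N + (0, -12) = (19.30, -12.00). On A1, N sits at bearing 90° from F; a 130° counterclockwise sweep puts T at bearing 220°, so T = F + 12.0·(cos 220°, sin 220°) = (10.11, -19.71). Tangency of A1 to TH means the radius FT is perpendicular to TH, so TH runs along (−sin 220°, cos 220°); with |TH| = 29.5, H = (29.07, -42.31). Then |SH| = |H − S| = 51.34.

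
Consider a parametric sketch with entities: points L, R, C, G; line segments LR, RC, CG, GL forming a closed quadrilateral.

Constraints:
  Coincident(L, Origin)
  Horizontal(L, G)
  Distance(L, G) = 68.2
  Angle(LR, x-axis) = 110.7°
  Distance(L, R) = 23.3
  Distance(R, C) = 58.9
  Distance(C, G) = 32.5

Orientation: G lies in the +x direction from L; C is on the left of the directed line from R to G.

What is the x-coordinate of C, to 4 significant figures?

50.42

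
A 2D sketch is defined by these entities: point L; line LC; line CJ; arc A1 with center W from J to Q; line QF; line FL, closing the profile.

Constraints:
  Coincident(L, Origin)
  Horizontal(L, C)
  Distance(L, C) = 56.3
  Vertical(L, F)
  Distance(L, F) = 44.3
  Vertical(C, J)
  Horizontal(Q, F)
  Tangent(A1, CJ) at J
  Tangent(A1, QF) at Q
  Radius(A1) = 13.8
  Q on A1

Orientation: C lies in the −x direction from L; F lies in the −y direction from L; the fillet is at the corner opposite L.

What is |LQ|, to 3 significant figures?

61.4

L is at the origin; LC is horizontal with |LC| = 56.3 and C on the −x side, so C = (-56.3, 0.00). L and F share the same x with |LF| = 44.3 and F on the −y side, so F = (0.00, -44.3). The virtual corner opposite L is at (-56.3, -44.3). Since A1 is tangent to CJ there, WJ ⟂ CJ and tangency of A1 to QF means the radius WQ is perpendicular to QF, with radius 13.8, so the center W sits 13.8 in from both sides at W = (-42.5, -30.5). That places the tangent points at J = (-56.3, -30.5) on CJ and Q = (-42.5, -44.3) on QF. Then |LQ| = |Q − L| = 61.4.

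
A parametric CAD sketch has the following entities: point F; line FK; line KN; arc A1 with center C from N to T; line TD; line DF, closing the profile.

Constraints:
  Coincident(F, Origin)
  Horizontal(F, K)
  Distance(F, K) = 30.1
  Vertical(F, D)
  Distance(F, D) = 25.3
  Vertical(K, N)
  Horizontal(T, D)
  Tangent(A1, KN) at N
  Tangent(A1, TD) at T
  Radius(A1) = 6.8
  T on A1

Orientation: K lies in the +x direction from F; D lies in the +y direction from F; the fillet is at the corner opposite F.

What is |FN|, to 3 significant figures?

35.3

The virtual corner opposite F is at (30.1, 25.3). A1 meets KN tangentially, so CN is at right angles to KN and the tangent condition forces CT to be normal to TD, with radius 6.8, so the center C sits 6.8 in from both sides at C = (23.3, 18.5). That places the tangent points at N = (30.1, 18.5) on KN and T = (23.3, 25.3) on TD. Then |FN| = |N − F| = 35.3.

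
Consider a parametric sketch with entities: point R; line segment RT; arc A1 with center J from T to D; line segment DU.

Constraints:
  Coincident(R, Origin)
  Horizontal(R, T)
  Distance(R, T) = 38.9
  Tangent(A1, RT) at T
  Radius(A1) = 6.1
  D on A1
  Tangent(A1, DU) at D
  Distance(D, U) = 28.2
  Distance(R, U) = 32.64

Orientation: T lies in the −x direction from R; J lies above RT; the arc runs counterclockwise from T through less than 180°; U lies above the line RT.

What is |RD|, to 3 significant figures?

33.9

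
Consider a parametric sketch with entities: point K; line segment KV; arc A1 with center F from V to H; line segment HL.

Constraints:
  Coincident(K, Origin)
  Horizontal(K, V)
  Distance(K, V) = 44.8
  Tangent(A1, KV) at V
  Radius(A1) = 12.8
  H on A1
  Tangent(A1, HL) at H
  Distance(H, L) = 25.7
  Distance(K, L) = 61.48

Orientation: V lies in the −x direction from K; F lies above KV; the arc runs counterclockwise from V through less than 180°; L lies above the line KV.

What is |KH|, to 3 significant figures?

38.3

K is at the origin; K and V share the same y with |KV| = 44.8 and V on the −x side, so V = (-44.8, 0.00). The tangent condition forces FV to be normal to KV, so F = V + (0, 12.8) = (-44.8, 12.8). Since FH ⟂ HL (tangency), |FL| = √(12.8² + 25.7²) = 28.7 regardless of where H sits on A1. So L lies on both circle(K, 61.48) and circle(F, 28.7); the above-KV intersection is L = (-45.4, 41.5). H is the foot of the tangent from L: H = (-33.5, 18.7).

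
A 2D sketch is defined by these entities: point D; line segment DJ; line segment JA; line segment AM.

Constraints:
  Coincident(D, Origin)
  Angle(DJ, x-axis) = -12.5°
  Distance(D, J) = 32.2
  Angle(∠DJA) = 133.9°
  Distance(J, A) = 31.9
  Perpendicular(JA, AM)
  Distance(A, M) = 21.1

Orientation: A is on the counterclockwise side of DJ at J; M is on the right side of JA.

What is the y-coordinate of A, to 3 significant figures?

10.7

D is at the origin; DJ runs at -12.5° with length 32.2, so J = 32.2·(cos -12.5°, sin -12.5°) = (31.4, -6.97). ∠DJA = 133.9°, so JA runs at -12.5° + (180° − 133.9°) = 33.6° from the x-axis; with |JA| = 31.9, A = J + 31.9·(cos 33.6°, sin 33.6°) = (58.0, 10.7). So A.y = 10.7.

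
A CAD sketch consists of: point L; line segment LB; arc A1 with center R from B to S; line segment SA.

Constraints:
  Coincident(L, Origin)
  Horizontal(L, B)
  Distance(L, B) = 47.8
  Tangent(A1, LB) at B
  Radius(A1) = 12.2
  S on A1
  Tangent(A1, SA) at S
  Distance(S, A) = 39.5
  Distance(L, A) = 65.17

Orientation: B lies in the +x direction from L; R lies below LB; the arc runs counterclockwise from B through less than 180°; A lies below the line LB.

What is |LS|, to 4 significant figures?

37.97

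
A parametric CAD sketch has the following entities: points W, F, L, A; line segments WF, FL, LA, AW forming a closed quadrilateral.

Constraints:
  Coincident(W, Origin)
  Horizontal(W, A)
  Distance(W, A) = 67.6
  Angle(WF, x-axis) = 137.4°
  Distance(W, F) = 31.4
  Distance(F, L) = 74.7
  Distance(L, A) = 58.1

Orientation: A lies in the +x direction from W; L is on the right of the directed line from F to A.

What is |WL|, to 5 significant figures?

43.983

Checks: |FL| = 74.70 ✓; |LA| = 58.10 ✓.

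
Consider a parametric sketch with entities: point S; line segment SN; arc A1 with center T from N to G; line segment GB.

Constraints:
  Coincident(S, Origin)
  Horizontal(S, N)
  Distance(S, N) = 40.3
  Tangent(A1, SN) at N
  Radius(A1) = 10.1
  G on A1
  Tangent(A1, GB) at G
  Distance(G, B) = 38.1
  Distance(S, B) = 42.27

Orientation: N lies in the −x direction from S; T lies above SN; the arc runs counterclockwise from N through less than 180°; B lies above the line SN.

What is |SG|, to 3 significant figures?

31.7

S is at the origin; SN is horizontal with |SN| = 40.3 and N on the −x side, so N = (-40.3, 0.00). Since A1 is tangent to SN there, TN ⟂ SN, so T = N + (0, 10.1) = (-40.3, 10.1). Since TG ⟂ GB (tangency), |TB| = √(10.1² + 38.1²) = 39.4 regardless of where G sits on A1. So B lies on both circle(S, 42.27) and circle(T, 39.4); the above-SN intersection is B = (-14.3, 39.8). G is the foot of the tangent from B: G = (-31.2, 5.62).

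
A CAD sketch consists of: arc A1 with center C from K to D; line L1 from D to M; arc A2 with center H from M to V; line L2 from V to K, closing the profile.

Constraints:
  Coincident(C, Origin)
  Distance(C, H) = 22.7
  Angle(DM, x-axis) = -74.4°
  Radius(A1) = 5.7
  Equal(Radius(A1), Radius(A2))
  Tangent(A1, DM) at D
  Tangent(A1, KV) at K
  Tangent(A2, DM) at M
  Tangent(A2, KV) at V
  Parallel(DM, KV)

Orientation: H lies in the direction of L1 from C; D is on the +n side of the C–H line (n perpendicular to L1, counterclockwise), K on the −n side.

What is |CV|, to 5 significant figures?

23.405

Tangency of A1 to both parallel lines with radius 5.7 puts D and K at C ± 5.7·n: D = (5.4900, 1.5328), K = (-5.4900, -1.5328). Equal radii place M and V the same way about H: M = H + 5.7·n = (11.595, -20.331), V = H − 5.7·n = (0.61445, -23.397). Then |CV| = |V − C| = 23.405.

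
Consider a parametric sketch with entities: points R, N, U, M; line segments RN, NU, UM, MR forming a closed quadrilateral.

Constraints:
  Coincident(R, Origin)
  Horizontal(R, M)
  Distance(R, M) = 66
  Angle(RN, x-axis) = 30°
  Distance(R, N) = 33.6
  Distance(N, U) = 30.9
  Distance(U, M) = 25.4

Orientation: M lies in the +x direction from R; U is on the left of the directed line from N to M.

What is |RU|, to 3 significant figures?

63.9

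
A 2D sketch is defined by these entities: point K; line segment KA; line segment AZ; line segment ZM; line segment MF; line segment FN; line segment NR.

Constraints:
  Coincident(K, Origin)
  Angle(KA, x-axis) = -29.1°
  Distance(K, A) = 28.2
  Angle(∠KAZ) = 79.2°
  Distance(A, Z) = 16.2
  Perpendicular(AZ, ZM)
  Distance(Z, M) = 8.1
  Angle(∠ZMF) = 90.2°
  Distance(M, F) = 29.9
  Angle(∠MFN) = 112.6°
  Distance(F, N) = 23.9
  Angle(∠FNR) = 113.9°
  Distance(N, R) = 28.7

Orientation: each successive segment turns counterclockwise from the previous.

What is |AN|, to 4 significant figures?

26.80

K is at the origin; KA runs at -29.1° with length 28.2, so A = (24.64, -13.71). ∠KAZ = 79.2° gives AZ at 71.70° from the x-axis; with |AZ| = 16.2, Z = (29.73, 1.666). AZ ⟂ ZM, so ZM runs at 161.7°; with |ZM| = 8.1, M = (22.04, 4.209). ∠ZMF = 90.2° gives MF at -108.5° from the x-axis; with |MF| = 29.9, F = (12.55, -24.15). ∠MFN = 112.6° gives FN at -41.10° from the x-axis; with |FN| = 23.9, N = (30.56, -39.86). Then |AN| = |N − A| = 26.80.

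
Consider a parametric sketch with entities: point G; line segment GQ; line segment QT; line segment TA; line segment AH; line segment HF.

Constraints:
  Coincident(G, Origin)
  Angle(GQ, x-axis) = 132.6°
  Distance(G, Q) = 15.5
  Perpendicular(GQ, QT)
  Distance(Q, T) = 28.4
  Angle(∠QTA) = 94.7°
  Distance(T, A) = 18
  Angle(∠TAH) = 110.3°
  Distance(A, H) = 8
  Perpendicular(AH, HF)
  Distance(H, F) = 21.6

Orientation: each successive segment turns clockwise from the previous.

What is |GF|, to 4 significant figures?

19.27

G is at the origin; GQ runs at 132.6° with length 15.5, so Q = (-10.49, 11.41). GQ is perpendicular to QT, so QT runs at 42.60°; with |QT| = 28.4, T = (10.41, 30.63). ∠QTA = 94.7° gives TA at -42.70° from the x-axis; with |TA| = 18.0, A = (23.64, 18.43). ∠TAH = 110.3° gives AH at -112.4° from the x-axis; with |AH| = 8.0, H = (20.59, 11.03). The perpendicularity gives HF at right angles to AH, so HF runs at 157.6°; with |HF| = 21.6, F = (0.6233, 19.26). Then |GF| = |F − G| = 19.27.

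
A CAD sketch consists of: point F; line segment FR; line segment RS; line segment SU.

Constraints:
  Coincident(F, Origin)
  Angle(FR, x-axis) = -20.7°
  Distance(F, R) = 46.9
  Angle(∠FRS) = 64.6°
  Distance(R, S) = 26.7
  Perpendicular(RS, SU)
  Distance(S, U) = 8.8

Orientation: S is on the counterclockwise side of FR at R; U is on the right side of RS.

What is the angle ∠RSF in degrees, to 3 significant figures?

81.2°

F is at the origin; FR runs at -20.7° with length 46.9, so R = 46.9·(cos -20.7°, sin -20.7°) = (43.9, -16.6). ∠FRS = 64.6°, so RS runs at -20.7° + (180° − 64.6°) = 94.7° from the x-axis; with |RS| = 26.7, S = R + 26.7·(cos 94.7°, sin 94.7°) = (41.7, 10.0). Then cos ∠RSF = SR·SF / (|SR||SF|), giving 81.2°.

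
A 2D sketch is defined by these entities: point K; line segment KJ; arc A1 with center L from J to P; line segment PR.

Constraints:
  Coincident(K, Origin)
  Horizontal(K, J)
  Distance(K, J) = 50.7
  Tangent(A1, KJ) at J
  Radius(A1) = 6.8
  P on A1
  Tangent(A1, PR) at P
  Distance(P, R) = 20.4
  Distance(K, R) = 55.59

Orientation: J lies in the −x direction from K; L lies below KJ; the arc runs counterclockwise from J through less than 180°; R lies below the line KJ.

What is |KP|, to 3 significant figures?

57.7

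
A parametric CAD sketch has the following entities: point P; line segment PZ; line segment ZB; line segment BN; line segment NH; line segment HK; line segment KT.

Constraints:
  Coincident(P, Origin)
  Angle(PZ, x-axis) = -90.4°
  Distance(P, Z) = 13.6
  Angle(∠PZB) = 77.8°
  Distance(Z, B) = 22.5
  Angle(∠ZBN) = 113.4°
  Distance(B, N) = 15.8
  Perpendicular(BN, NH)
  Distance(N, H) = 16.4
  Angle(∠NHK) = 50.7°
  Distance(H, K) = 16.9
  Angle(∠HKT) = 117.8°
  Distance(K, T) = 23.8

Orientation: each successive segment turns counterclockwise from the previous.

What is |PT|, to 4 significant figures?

41.03

P is at the origin; PZ runs at -90.4° with length 13.6, so Z = (-0.09495, -13.60). ∠PZB = 77.8° gives ZB at 11.80° from the x-axis; with |ZB| = 22.5, B = (21.93, -8.999). ∠ZBN = 113.4° gives BN at 78.40° from the x-axis; with |BN| = 15.8, N = (25.11, 6.479). The perpendicularity gives NH at right angles to BN, so NH runs at 168.4°; with |NH| = 16.4, H = (9.042, 9.776). ∠NHK = 50.7° gives HK at -62.30° from the x-axis; with |HK| = 16.9, K = (16.90, -5.187). ∠HKT = 117.8° gives KT at -0.1000° from the x-axis; with |KT| = 23.8, T = (40.70, -5.228). Then |PT| = |T − P| = 41.03.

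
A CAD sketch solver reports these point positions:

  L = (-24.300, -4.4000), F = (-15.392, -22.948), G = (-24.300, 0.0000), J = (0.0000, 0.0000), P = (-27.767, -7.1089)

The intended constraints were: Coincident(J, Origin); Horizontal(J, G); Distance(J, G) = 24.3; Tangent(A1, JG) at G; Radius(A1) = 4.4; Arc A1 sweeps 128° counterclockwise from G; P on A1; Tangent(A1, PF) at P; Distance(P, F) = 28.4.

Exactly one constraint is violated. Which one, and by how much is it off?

Distance(P, F) = 28.4 — off by 8.30.

J = (0.00, 0.00) ✓; J.y = 0.00, G.y = 0.00 ✓; |JG| = 24.30 ✓; ∠(LG, GJ) = 90.00° ✓; |LG| = 4.400 ✓; bearing(L→P) − bearing(L→G) = 128.0° ✓; |LP| = 4.400 ✓; ∠(LP, PF) = 90.00° ✓; |PF| = 20.10 ✗.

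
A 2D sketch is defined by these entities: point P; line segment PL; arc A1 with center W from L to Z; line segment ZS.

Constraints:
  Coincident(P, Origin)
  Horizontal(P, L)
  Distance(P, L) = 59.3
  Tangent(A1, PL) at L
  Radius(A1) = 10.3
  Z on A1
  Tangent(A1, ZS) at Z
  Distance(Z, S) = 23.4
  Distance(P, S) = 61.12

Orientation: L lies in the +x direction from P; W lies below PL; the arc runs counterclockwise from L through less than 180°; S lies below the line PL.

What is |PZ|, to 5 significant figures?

50.237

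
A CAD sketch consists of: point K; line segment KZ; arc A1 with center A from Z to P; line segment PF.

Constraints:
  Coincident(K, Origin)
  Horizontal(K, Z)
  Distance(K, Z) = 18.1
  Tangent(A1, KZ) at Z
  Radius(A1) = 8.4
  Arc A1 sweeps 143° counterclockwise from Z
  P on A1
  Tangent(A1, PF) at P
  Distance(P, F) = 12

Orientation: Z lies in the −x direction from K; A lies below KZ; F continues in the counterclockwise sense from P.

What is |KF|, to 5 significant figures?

26.131

K is at the origin; KZ is horizontal with |KZ| = 18.1 and Z on the −x side, so Z = (-18.100, 0.0000). Since A1 is tangent to KZ there, AZ ⟂ KZ, so A = Z + (0, -8.4) = (-18.100, -8.4000). On A1, Z sits at bearing 90° from A; a 143° counterclockwise sweep puts P at bearing 233°, so P = A + 8.4·(cos 233°, sin 233°) = (-23.155, -15.109). The tangent condition forces AP to be normal to PF, so PF runs along (−sin 233°, cos 233°); with |PF| = 12.0, F = (-13.572, -22.330). Then |KF| = |F − K| = 26.131.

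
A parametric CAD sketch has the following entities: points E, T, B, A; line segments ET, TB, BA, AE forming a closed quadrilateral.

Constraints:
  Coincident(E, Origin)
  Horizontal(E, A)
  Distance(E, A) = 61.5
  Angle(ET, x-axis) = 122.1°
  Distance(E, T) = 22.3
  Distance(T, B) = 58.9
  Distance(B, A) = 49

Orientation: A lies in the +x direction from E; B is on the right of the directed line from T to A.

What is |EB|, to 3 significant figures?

36.7

Checks: |TB| = 58.90 ✓; |BA| = 49.00 ✓.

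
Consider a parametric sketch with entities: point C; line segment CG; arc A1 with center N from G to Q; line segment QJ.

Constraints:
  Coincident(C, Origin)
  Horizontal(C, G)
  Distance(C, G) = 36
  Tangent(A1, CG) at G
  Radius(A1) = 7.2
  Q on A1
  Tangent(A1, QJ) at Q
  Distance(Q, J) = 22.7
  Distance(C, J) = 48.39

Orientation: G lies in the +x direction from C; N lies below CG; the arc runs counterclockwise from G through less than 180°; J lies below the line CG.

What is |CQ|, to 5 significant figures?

30.822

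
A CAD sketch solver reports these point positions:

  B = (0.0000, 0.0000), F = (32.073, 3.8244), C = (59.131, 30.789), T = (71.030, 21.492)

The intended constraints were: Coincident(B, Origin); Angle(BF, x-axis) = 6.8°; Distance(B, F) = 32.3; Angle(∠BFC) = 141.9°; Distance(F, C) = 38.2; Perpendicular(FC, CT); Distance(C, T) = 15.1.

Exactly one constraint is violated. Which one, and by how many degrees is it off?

Perpendicular(FC, CT) — off by 7.10°.

B = (0.00, 0.00) ✓; BF at 6.800° ✓; |BF| = 32.30 ✓; ∠BFC = 141.9° ✓; |FC| = 38.20 ✓; ∠(FC, CT) = 82.90° ✗; |CT| = 15.10 ✓.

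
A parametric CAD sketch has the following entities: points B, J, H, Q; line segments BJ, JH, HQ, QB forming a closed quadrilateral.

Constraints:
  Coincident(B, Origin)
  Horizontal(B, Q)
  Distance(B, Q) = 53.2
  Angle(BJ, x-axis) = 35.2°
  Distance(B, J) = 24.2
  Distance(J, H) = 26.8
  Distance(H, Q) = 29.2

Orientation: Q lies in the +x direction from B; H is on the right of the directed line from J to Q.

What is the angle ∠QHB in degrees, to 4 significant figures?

131.5°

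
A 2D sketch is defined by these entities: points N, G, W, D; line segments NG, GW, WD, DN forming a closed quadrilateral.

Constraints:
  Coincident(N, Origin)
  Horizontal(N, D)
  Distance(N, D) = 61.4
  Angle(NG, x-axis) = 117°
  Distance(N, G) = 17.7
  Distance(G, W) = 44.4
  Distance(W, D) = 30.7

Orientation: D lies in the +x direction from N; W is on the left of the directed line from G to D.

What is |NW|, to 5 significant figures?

40.409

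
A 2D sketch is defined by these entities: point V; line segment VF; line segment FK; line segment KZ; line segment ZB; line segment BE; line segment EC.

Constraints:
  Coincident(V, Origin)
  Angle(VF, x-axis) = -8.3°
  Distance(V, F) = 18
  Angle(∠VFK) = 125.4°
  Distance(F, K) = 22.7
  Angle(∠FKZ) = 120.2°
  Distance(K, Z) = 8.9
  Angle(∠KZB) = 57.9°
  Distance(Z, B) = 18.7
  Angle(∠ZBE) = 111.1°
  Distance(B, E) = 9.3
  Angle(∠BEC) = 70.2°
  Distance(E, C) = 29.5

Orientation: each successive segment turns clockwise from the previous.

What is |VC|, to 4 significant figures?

48.12

V is at the origin; VF runs at -8.3° with length 18.0, so F = (17.81, -2.598). ∠VFK = 125.4° gives FK at -62.90° from the x-axis; with |FK| = 22.7, K = (28.15, -22.81). ∠FKZ = 120.2° gives KZ at -122.7° from the x-axis; with |KZ| = 8.9, Z = (23.34, -30.30). ∠KZB = 57.9° gives ZB at 115.2° from the x-axis; with |ZB| = 18.7, B = (15.38, -13.38). ∠ZBE = 111.1° gives BE at 46.30° from the x-axis; with |BE| = 9.3, E = (21.81, -6.652). ∠BEC = 70.2° gives EC at -63.50° from the x-axis; with |EC| = 29.5, C = (34.97, -33.05). Then |VC| = |C − V| = 48.12.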